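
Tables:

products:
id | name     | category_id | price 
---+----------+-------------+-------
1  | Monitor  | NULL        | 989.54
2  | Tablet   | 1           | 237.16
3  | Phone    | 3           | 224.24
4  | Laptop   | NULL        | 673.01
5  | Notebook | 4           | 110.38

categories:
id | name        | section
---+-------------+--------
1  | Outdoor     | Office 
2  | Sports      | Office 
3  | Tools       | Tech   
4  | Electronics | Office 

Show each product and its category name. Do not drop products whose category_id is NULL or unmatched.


LEFT JOIN keeps every row from products (the left table); where category_id has no match in categories, the category columns become NULL. Walk through each product:
  - product 1 (Monitor): category_id=NULL, no match -> kept with NULL
  - product 2 (Tablet): category_id=1 -> matches Outdoor
  - product 3 (Phone): category_id=3 -> matches Tools
  - product 4 (Laptop): category_id=NULL, no match -> kept with NULL
  - product 5 (Notebook): category_id=4 -> matches Electronics
All 5 rows appear; 2 have NULL category.

SQL:
SELECT a.name, b.name AS category
FROM products a
LEFT JOIN categories b ON a.category_id = b.id

Result:
name     | category   
---------+------------
Monitor  | NULL       
Tablet   | Outdoor    
Phone    | Tools      
Laptop   | NULL       
Notebook | Electronics


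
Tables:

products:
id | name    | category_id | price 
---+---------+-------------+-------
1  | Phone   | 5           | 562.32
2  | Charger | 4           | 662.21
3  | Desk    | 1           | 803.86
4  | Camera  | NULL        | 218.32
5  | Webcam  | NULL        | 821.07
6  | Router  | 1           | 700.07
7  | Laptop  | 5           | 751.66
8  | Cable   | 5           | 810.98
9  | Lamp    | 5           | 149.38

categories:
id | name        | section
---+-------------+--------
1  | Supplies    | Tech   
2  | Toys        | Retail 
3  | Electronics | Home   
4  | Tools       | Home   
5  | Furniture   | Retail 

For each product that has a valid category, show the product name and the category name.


INNER JOIN keeps only products rows whose category_id matches an id in categories. Walk through each product:
  - product 1 (Phone): category_id=5 -> matches Furniture
  - product 2 (Charger): category_id=4 -> matches Tools
  - product 3 (Desk): category_id=1 -> matches Supplies
  - product 4 (Camera): category_id=NULL, no match -> dropped
  - product 5 (Webcam): category_id=NULL, no match -> dropped
  - product 6 (Router): category_id=1 -> matches Supplies
  - product 7 (Laptop): category_id=5 -> matches Furniture
  - product 8 (Cable): category_id=5 -> matches Furniture
  - product 9 (Lamp): category_id=5 -> matches Furniture
So 2 of 9 rows are dropped.

SQL:
SELECT a.name, b.name AS category
FROM products a
INNER JOIN categories b ON a.category_id = b.id

Result:
name    | category 
--------+----------
Phone   | Furniture
Charger | Tools    
Desk    | Supplies 
Router  | Supplies 
Laptop  | Furniture
Cable   | Furniture
Lamp    | Furniture


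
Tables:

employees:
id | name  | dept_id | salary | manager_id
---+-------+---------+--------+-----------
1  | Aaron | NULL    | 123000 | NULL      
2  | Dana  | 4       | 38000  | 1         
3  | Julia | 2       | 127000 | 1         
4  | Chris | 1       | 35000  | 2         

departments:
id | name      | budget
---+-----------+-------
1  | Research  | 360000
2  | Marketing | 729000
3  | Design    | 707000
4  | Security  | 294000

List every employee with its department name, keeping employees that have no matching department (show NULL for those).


LEFT JOIN keeps every row from employees (the left table); where dept_id has no match in departments, the department columns become NULL. Walk through each employee:
  - employee 1 (Aaron): dept_id=NULL, no match -> kept with NULL
  - employee 2 (Dana): dept_id=4 -> matches Security
  - employee 3 (Julia): dept_id=2 -> matches Marketing
  - employee 4 (Chris): dept_id=1 -> matches Research
All 4 rows appear; 1 has NULL department.

SQL:
SELECT a.name, b.name AS department
FROM employees a
LEFT JOIN departments b ON a.dept_id = b.id

Result:
name  | department
------+-----------
Aaron | NULL      
Dana  | Security  
Julia | Marketing 
Chris | Research  


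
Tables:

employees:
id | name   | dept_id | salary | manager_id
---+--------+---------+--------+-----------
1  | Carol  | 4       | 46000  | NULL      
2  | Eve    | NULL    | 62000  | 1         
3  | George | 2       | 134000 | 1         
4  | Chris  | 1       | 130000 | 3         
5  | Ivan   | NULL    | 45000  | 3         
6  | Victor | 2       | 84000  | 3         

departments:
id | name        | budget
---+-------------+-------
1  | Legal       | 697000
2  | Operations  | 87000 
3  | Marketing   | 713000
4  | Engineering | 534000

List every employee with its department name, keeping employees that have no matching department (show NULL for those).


LEFT JOIN keeps every row from employees (the left table); where dept_id has no match in departments, the department columns become NULL. Walk through each employee:
  - employee 1 (Carol): dept_id=4 -> matches Engineering
  - employee 2 (Eve): dept_id=NULL, no match -> kept with NULL
  - employee 3 (George): dept_id=2 -> matches Operations
  - employee 4 (Chris): dept_id=1 -> matches Legal
  - employee 5 (Ivan): dept_id=NULL, no match -> kept with NULL
  - employee 6 (Victor): dept_id=2 -> matches Operations
All 6 rows appear; 2 have NULL department.

SQL:
SELECT a.name, b.name AS department
FROM employees a
LEFT JOIN departments b ON a.dept_id = b.id

Result:
name   | department 
-------+------------
Carol  | Engineering
Eve    | NULL       
George | Operations 
Chris  | Legal      
Ivan   | NULL       
Victor | Operations 


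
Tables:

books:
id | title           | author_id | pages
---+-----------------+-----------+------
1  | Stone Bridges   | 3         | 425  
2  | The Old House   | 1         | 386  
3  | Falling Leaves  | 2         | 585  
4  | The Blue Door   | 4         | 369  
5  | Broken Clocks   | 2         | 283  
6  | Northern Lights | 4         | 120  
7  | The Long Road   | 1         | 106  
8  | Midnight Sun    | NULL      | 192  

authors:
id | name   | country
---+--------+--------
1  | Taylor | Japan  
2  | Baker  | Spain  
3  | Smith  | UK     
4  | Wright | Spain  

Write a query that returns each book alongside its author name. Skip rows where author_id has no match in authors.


INNER JOIN keeps only books rows whose author_id matches an id in authors. Walk through each book:
  - book 1 (Stone Bridges): author_id=3 -> matches Smith
  - book 2 (The Old House): author_id=1 -> matches Taylor
  - book 3 (Falling Leaves): author_id=2 -> matches Baker
  - book 4 (The Blue Door): author_id=4 -> matches Wright
  - book 5 (Broken Clocks): author_id=2 -> matches Baker
  - book 6 (Northern Lights): author_id=4 -> matches Wright
  - book 7 (The Long Road): author_id=1 -> matches Taylor
  - book 8 (Midnight Sun): author_id=NULL, no match -> dropped
So 1 of 8 rows is dropped.

SQL:
SELECT a.title, b.name AS author
FROM books a
INNER JOIN authors b ON a.author_id = b.id

Result:
title           | author
----------------+-------
Stone Bridges   | Smith 
The Old House   | Taylor
Falling Leaves  | Baker 
The Blue Door   | Wright
Broken Clocks   | Baker 
Northern Lights | Wright
The Long Road   | Taylor


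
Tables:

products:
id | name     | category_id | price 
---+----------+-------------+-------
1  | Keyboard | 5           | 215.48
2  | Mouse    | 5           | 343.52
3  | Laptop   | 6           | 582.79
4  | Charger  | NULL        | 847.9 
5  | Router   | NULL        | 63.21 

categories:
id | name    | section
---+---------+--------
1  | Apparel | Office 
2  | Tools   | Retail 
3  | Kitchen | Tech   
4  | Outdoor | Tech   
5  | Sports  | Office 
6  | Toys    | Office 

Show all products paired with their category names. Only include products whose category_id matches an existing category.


INNER JOIN keeps only products rows whose category_id matches an id in categories. Walk through each product:
  - product 1 (Keyboard): category_id=5 -> matches Sports
  - product 2 (Mouse): category_id=5 -> matches Sports
  - product 3 (Laptop): category_id=6 -> matches Toys
  - product 4 (Charger): category_id=NULL, no match -> dropped
  - product 5 (Router): category_id=NULL, no match -> dropped
So 2 of 5 rows are dropped.

SQL:
SELECT a.name, b.name AS category
FROM products a
INNER JOIN categories b ON a.category_id = b.id

Result:
name     | category
---------+---------
Keyboard | Sports  
Mouse    | Sports  
Laptop   | Toys    


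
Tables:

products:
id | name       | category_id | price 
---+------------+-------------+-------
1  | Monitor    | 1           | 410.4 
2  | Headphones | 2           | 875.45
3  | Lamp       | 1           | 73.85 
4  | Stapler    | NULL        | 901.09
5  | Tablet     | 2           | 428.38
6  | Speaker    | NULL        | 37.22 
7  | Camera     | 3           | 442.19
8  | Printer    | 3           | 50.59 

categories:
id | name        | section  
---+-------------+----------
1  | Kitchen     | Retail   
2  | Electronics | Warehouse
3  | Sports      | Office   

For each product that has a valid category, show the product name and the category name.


INNER JOIN keeps only products rows whose category_id matches an id in categories. Walk through each product:
  - product 1 (Monitor): category_id=1 -> matches Kitchen
  - product 2 (Headphones): category_id=2 -> matches Electronics
  - product 3 (Lamp): category_id=1 -> matches Kitchen
  - product 4 (Stapler): category_id=NULL, no match -> dropped
  - product 5 (Tablet): category_id=2 -> matches Electronics
  - product 6 (Speaker): category_id=NULL, no match -> dropped
  - product 7 (Camera): category_id=3 -> matches Sports
  - product 8 (Printer): category_id=3 -> matches Sports
So 2 of 8 rows are dropped.

SQL:
SELECT a.name, b.name AS category
FROM products a
INNER JOIN categories b ON a.category_id = b.id

Result:
name       | category   
-----------+------------
Monitor    | Kitchen    
Headphones | Electronics
Lamp       | Kitchen    
Tablet     | Electronics
Camera     | Sports     
Printer    | Sports     


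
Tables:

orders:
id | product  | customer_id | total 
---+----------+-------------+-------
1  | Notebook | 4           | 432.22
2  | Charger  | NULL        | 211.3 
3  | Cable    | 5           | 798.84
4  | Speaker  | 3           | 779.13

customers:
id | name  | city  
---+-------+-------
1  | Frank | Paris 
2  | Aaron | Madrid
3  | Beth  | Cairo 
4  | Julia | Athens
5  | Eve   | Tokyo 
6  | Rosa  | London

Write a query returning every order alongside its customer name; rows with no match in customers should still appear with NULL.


LEFT JOIN keeps every row from orders (the left table); where customer_id has no match in customers, the customer columns become NULL. Walk through each order:
  - order 1 (Notebook): customer_id=4 -> matches Julia
  - order 2 (Charger): customer_id=NULL, no match -> kept with NULL
  - order 3 (Cable): customer_id=5 -> matches Eve
  - order 4 (Speaker): customer_id=3 -> matches Beth
All 4 rows appear; 1 has NULL customer.

SQL:
SELECT a.product, b.name AS customer
FROM orders a
LEFT JOIN customers b ON a.customer_id = b.id

Result:
product  | customer
---------+---------
Notebook | Julia   
Charger  | NULL    
Cable    | Eve     
Speaker  | Beth    


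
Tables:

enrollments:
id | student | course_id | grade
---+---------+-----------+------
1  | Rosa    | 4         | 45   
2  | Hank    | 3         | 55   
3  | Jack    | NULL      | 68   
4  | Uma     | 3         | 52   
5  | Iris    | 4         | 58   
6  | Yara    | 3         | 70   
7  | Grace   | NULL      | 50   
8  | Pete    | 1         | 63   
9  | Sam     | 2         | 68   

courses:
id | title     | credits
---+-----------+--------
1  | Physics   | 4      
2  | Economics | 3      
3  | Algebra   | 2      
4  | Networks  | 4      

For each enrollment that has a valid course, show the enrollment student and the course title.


INNER JOIN keeps only enrollments rows whose course_id matches an id in courses. Walk through each enrollment:
  - enrollment 1 (Rosa): course_id=4 -> matches Networks
  - enrollment 2 (Hank): course_id=3 -> matches Algebra
  - enrollment 3 (Jack): course_id=NULL, no match -> dropped
  - enrollment 4 (Uma): course_id=3 -> matches Algebra
  - enrollment 5 (Iris): course_id=4 -> matches Networks
  - enrollment 6 (Yara): course_id=3 -> matches Algebra
  - enrollment 7 (Grace): course_id=NULL, no match -> dropped
  - enrollment 8 (Pete): course_id=1 -> matches Physics
  - enrollment 9 (Sam): course_id=2 -> matches Economics
So 2 of 9 rows are dropped.

SQL:
SELECT a.student, b.title AS course
FROM enrollments a
INNER JOIN courses b ON a.course_id = b.id

Result:
student | course   
--------+----------
Rosa    | Networks 
Hank    | Algebra  
Uma     | Algebra  
Iris    | Networks 
Yara    | Algebra  
Pete    | Physics  
Sam     | Economics


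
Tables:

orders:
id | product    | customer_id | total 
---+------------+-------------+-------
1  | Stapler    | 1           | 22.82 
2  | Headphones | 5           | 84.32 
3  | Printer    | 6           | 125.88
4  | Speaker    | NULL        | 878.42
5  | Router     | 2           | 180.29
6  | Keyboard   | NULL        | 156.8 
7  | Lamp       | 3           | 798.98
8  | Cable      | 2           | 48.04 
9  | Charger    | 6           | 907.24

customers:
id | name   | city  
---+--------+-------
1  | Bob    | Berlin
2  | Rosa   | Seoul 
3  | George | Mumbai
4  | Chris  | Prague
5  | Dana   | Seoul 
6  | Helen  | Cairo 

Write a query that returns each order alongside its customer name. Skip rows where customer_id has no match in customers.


INNER JOIN keeps only orders rows whose customer_id matches an id in customers. Walk through each order:
  - order 1 (Stapler): customer_id=1 -> matches Bob
  - order 2 (Headphones): customer_id=5 -> matches Dana
  - order 3 (Printer): customer_id=6 -> matches Helen
  - order 4 (Speaker): customer_id=NULL, no match -> dropped
  - order 5 (Router): customer_id=2 -> matches Rosa
  - order 6 (Keyboard): customer_id=NULL, no match -> dropped
  - order 7 (Lamp): customer_id=3 -> matches George
  - order 8 (Cable): customer_id=2 -> matches Rosa
  - order 9 (Charger): customer_id=6 -> matches Helen
So 2 of 9 rows are dropped.

SQL:
SELECT a.product, b.name AS customer
FROM orders a
INNER JOIN customers b ON a.customer_id = b.id

Result:
product    | customer
-----------+---------
Stapler    | Bob     
Headphones | Dana    
Printer    | Helen   
Router     | Rosa    
Lamp       | George  
Cable      | Rosa    
Charger    | Helen   


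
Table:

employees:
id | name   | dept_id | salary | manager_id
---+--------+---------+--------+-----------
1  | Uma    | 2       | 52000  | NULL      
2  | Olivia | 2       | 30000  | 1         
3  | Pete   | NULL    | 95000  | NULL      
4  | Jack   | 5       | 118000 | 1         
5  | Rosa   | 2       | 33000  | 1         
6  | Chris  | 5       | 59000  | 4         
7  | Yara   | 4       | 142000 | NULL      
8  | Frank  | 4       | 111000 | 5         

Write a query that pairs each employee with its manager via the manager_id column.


This is a self-join: employees is joined to a second copy of itself, matching each row's manager_id to another row's id. Use LEFT JOIN so rows with manager_id=NULL are kept.
  - employee 1 (Uma): manager_id=NULL -> NULL
  - employee 2 (Olivia): manager_id=1 -> Uma
  - employee 3 (Pete): manager_id=NULL -> NULL
  - employee 4 (Jack): manager_id=1 -> Uma
  - employee 5 (Rosa): manager_id=1 -> Uma
  - employee 6 (Chris): manager_id=4 -> Jack
  - employee 7 (Yara): manager_id=NULL -> NULL
  - employee 8 (Frank): manager_id=5 -> Rosa

SQL:
SELECT a.name AS item, b.name AS manager
FROM employees a
LEFT JOIN employees b ON a.manager_id = b.id

Result:
item   | manager
-------+--------
Uma    | NULL   
Olivia | Uma    
Pete   | NULL   
Jack   | Uma    
Rosa   | Uma    
Chris  | Jack   
Yara   | NULL   
Frank  | Rosa   


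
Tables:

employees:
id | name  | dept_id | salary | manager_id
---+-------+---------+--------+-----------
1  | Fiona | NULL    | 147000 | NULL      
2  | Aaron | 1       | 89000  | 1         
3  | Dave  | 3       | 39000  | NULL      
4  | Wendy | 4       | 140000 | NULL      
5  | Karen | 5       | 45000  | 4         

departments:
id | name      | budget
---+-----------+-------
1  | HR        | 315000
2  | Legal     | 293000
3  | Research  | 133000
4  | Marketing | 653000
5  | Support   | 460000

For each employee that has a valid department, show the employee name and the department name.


INNER JOIN keeps only employees rows whose dept_id matches an id in departments. Walk through each employee:
  - employee 1 (Fiona): dept_id=NULL, no match -> dropped
  - employee 2 (Aaron): dept_id=1 -> matches HR
  - employee 3 (Dave): dept_id=3 -> matches Research
  - employee 4 (Wendy): dept_id=4 -> matches Marketing
  - employee 5 (Karen): dept_id=5 -> matches Support
So 1 of 5 rows is dropped.

SQL:
SELECT a.name, b.name AS department
FROM employees a
INNER JOIN departments b ON a.dept_id = b.id

Result:
name  | department
------+-----------
Aaron | HR        
Dave  | Research  
Wendy | Marketing 
Karen | Support   


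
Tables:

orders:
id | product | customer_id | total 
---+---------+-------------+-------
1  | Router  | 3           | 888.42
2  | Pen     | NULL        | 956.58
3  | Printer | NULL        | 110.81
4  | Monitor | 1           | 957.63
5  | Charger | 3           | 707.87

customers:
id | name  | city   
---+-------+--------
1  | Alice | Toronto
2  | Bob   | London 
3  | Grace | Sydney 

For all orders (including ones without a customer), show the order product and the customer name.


LEFT JOIN keeps every row from orders (the left table); where customer_id has no match in customers, the customer columns become NULL. Walk through each order:
  - order 1 (Router): customer_id=3 -> matches Grace
  - order 2 (Pen): customer_id=NULL, no match -> kept with NULL
  - order 3 (Printer): customer_id=NULL, no match -> kept with NULL
  - order 4 (Monitor): customer_id=1 -> matches Alice
  - order 5 (Charger): customer_id=3 -> matches Grace
All 5 rows appear; 2 have NULL customer.

SQL:
SELECT a.product, b.name AS customer
FROM orders a
LEFT JOIN customers b ON a.customer_id = b.id

Result:
product | customer
--------+---------
Router  | Grace   
Pen     | NULL    
Printer | NULL    
Monitor | Alice   
Charger | Grace   


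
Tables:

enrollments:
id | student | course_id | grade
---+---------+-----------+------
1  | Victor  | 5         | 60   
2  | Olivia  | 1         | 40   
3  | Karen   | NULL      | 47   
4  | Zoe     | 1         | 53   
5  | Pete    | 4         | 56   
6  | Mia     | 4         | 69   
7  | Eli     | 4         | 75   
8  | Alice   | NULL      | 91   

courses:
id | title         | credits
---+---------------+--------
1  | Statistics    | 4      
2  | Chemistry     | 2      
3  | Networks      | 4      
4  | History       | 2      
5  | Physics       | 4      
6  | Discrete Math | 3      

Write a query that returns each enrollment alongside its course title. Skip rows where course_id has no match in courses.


INNER JOIN keeps only enrollments rows whose course_id matches an id in courses. Walk through each enrollment:
  - enrollment 1 (Victor): course_id=5 -> matches Physics
  - enrollment 2 (Olivia): course_id=1 -> matches Statistics
  - enrollment 3 (Karen): course_id=NULL, no match -> dropped
  - enrollment 4 (Zoe): course_id=1 -> matches Statistics
  - enrollment 5 (Pete): course_id=4 -> matches History
  - enrollment 6 (Mia): course_id=4 -> matches History
  - enrollment 7 (Eli): course_id=4 -> matches History
  - enrollment 8 (Alice): course_id=NULL, no match -> dropped
So 2 of 8 rows are dropped.

SQL:
SELECT a.student, b.title AS course
FROM enrollments a
INNER JOIN courses b ON a.course_id = b.id

Result:
student | course    
--------+-----------
Victor  | Physics   
Olivia  | Statistics
Zoe     | Statistics
Pete    | History   
Mia     | History   
Eli     | History   


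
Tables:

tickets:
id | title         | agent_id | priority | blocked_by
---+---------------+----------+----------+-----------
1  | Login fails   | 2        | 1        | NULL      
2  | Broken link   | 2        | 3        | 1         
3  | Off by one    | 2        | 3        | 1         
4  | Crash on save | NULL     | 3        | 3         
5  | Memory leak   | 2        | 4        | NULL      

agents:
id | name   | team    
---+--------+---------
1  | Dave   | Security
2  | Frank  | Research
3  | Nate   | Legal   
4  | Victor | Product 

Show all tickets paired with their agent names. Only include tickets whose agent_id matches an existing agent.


INNER JOIN keeps only tickets rows whose agent_id matches an id in agents. Walk through each ticket:
  - ticket 1 (Login fails): agent_id=2 -> matches Frank
  - ticket 2 (Broken link): agent_id=2 -> matches Frank
  - ticket 3 (Off by one): agent_id=2 -> matches Frank
  - ticket 4 (Crash on save): agent_id=NULL, no match -> dropped
  - ticket 5 (Memory leak): agent_id=2 -> matches Frank
So 1 of 5 rows is dropped.

SQL:
SELECT a.title, b.name AS agent
FROM tickets a
INNER JOIN agents b ON a.agent_id = b.id

Result:
title       | agent
------------+------
Login fails | Frank
Broken link | Frank
Off by one  | Frank
Memory leak | Frank


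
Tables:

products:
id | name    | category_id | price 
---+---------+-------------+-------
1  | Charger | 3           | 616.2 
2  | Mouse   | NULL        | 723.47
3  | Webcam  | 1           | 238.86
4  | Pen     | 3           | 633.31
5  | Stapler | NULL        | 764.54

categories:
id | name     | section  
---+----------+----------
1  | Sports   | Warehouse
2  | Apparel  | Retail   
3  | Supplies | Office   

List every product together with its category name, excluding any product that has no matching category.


INNER JOIN keeps only products rows whose category_id matches an id in categories. Walk through each product:
  - product 1 (Charger): category_id=3 -> matches Supplies
  - product 2 (Mouse): category_id=NULL, no match -> dropped
  - product 3 (Webcam): category_id=1 -> matches Sports
  - product 4 (Pen): category_id=3 -> matches Supplies
  - product 5 (Stapler): category_id=NULL, no match -> dropped
So 2 of 5 rows are dropped.

SQL:
SELECT a.name, b.name AS category
FROM products a
INNER JOIN categories b ON a.category_id = b.id

Result:
name    | category
--------+---------
Charger | Supplies
Webcam  | Sports  
Pen     | Supplies


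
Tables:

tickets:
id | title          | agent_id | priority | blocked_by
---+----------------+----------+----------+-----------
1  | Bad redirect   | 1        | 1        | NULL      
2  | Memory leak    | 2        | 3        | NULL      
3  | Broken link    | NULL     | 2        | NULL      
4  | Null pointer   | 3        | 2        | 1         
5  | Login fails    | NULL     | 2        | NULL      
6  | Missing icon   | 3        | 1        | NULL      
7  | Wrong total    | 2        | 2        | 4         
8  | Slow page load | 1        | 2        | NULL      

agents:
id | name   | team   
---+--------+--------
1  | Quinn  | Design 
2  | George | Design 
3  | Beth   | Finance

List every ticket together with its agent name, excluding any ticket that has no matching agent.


INNER JOIN keeps only tickets rows whose agent_id matches an id in agents. Walk through each ticket:
  - ticket 1 (Bad redirect): agent_id=1 -> matches Quinn
  - ticket 2 (Memory leak): agent_id=2 -> matches George
  - ticket 3 (Broken link): agent_id=NULL, no match -> dropped
  - ticket 4 (Null pointer): agent_id=3 -> matches Beth
  - ticket 5 (Login fails): agent_id=NULL, no match -> dropped
  - ticket 6 (Missing icon): agent_id=3 -> matches Beth
  - ticket 7 (Wrong total): agent_id=2 -> matches George
  - ticket 8 (Slow page load): agent_id=1 -> matches Quinn
So 2 of 8 rows are dropped.

SQL:
SELECT a.title, b.name AS agent
FROM tickets a
INNER JOIN agents b ON a.agent_id = b.id

Result:
title          | agent 
---------------+-------
Bad redirect   | Quinn 
Memory leak    | George
Null pointer   | Beth  
Missing icon   | Beth  
Wrong total    | George
Slow page load | Quinn 


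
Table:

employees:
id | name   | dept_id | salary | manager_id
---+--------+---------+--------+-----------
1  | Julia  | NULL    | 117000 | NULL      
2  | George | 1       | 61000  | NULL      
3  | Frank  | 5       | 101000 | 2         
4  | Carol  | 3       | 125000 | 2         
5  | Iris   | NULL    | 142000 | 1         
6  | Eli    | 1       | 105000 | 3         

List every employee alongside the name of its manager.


This is a self-join: employees is joined to a second copy of itself, matching each row's manager_id to another row's id. Use LEFT JOIN so rows with manager_id=NULL are kept.
  - employee 1 (Julia): manager_id=NULL -> NULL
  - employee 2 (George): manager_id=NULL -> NULL
  - employee 3 (Frank): manager_id=2 -> George
  - employee 4 (Carol): manager_id=2 -> George
  - employee 5 (Iris): manager_id=1 -> Julia
  - employee 6 (Eli): manager_id=3 -> Frank

SQL:
SELECT a.name AS item, b.name AS manager
FROM employees a
LEFT JOIN employees b ON a.manager_id = b.id

Result:
item   | manager
-------+--------
Julia  | NULL   
George | NULL   
Frank  | George 
Carol  | George 
Iris   | Julia  
Eli    | Frank  


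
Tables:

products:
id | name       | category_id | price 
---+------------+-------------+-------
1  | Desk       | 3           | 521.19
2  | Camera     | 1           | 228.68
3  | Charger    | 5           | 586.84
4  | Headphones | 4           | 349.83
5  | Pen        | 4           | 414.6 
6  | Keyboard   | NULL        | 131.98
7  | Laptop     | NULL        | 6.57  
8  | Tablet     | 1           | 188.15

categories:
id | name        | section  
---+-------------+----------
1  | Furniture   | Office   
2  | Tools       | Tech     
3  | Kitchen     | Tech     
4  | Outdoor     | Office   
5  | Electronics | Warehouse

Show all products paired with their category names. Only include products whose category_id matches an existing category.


INNER JOIN keeps only products rows whose category_id matches an id in categories. Walk through each product:
  - product 1 (Desk): category_id=3 -> matches Kitchen
  - product 2 (Camera): category_id=1 -> matches Furniture
  - product 3 (Charger): category_id=5 -> matches Electronics
  - product 4 (Headphones): category_id=4 -> matches Outdoor
  - product 5 (Pen): category_id=4 -> matches Outdoor
  - product 6 (Keyboard): category_id=NULL, no match -> dropped
  - product 7 (Laptop): category_id=NULL, no match -> dropped
  - product 8 (Tablet): category_id=1 -> matches Furniture
So 2 of 8 rows are dropped.

SQL:
SELECT a.name, b.name AS category
FROM products a
INNER JOIN categories b ON a.category_id = b.id

Result:
name       | category   
-----------+------------
Desk       | Kitchen    
Camera     | Furniture  
Charger    | Electronics
Headphones | Outdoor    
Pen        | Outdoor    
Tablet     | Furniture  


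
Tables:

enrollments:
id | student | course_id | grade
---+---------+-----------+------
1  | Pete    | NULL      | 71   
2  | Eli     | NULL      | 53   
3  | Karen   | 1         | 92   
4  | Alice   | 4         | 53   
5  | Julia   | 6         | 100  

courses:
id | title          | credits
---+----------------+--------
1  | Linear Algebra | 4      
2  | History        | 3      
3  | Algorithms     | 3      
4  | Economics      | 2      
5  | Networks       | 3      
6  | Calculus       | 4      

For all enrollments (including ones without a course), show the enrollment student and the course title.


LEFT JOIN keeps every row from enrollments (the left table); where course_id has no match in courses, the course columns become NULL. Walk through each enrollment:
  - enrollment 1 (Pete): course_id=NULL, no match -> kept with NULL
  - enrollment 2 (Eli): course_id=NULL, no match -> kept with NULL
  - enrollment 3 (Karen): course_id=1 -> matches Linear Algebra
  - enrollment 4 (Alice): course_id=4 -> matches Economics
  - enrollment 5 (Julia): course_id=6 -> matches Calculus
All 5 rows appear; 2 have NULL course.

SQL:
SELECT a.student, b.title AS course
FROM enrollments a
LEFT JOIN courses b ON a.course_id = b.id

Result:
student | course        
--------+---------------
Pete    | NULL          
Eli     | NULL          
Karen   | Linear Algebra
Alice   | Economics     
Julia   | Calculus      


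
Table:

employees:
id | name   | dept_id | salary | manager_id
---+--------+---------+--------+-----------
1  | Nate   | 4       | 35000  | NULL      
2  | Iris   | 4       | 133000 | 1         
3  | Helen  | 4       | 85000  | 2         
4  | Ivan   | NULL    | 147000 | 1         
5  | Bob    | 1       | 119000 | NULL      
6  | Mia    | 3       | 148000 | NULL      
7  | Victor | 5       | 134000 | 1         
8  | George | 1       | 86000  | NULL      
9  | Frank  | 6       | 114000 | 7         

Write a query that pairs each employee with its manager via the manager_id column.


This is a self-join: employees is joined to a second copy of itself, matching each row's manager_id to another row's id. Use LEFT JOIN so rows with manager_id=NULL are kept.
  - employee 1 (Nate): manager_id=NULL -> NULL
  - employee 2 (Iris): manager_id=1 -> Nate
  - employee 3 (Helen): manager_id=2 -> Iris
  - employee 4 (Ivan): manager_id=1 -> Nate
  - employee 5 (Bob): manager_id=NULL -> NULL
  - employee 6 (Mia): manager_id=NULL -> NULL
  - employee 7 (Victor): manager_id=1 -> Nate
  - employee 8 (George): manager_id=NULL -> NULL
  - employee 9 (Frank): manager_id=7 -> Victor

SQL:
SELECT a.name AS item, b.name AS manager
FROM employees a
LEFT JOIN employees b ON a.manager_id = b.id

Result:
item   | manager
-------+--------
Nate   | NULL   
Iris   | Nate   
Helen  | Iris   
Ivan   | Nate   
Bob    | NULL   
Mia    | NULL   
Victor | Nate   
George | NULL   
Frank  | Victor 


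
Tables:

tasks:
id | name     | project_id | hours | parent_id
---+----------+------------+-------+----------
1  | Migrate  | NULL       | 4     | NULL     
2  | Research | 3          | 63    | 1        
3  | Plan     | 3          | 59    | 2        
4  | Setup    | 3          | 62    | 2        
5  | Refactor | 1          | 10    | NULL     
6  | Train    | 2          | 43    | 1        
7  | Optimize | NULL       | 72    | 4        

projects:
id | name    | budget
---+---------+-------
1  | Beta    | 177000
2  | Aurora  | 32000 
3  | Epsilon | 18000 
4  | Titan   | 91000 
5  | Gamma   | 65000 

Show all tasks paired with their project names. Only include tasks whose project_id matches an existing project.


INNER JOIN keeps only tasks rows whose project_id matches an id in projects. Walk through each task:
  - task 1 (Migrate): project_id=NULL, no match -> dropped
  - task 2 (Research): project_id=3 -> matches Epsilon
  - task 3 (Plan): project_id=3 -> matches Epsilon
  - task 4 (Setup): project_id=3 -> matches Epsilon
  - task 5 (Refactor): project_id=1 -> matches Beta
  - task 6 (Train): project_id=2 -> matches Aurora
  - task 7 (Optimize): project_id=NULL, no match -> dropped
So 2 of 7 rows are dropped.

SQL:
SELECT a.name, b.name AS project
FROM tasks a
INNER JOIN projects b ON a.project_id = b.id

Result:
name     | project
---------+--------
Research | Epsilon
Plan     | Epsilon
Setup    | Epsilon
Refactor | Beta   
Train    | Aurora 


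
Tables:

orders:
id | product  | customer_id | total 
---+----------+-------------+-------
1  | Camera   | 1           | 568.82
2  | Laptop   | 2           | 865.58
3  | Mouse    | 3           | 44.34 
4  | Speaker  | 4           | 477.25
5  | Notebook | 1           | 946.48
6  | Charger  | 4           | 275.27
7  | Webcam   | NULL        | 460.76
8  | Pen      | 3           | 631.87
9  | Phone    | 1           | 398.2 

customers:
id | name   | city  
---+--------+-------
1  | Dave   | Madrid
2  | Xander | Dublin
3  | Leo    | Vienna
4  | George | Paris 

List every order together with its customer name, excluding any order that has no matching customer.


INNER JOIN keeps only orders rows whose customer_id matches an id in customers. Walk through each order:
  - order 1 (Camera): customer_id=1 -> matches Dave
  - order 2 (Laptop): customer_id=2 -> matches Xander
  - order 3 (Mouse): customer_id=3 -> matches Leo
  - order 4 (Speaker): customer_id=4 -> matches George
  - order 5 (Notebook): customer_id=1 -> matches Dave
  - order 6 (Charger): customer_id=4 -> matches George
  - order 7 (Webcam): customer_id=NULL, no match -> dropped
  - order 8 (Pen): customer_id=3 -> matches Leo
  - order 9 (Phone): customer_id=1 -> matches Dave
So 1 of 9 rows is dropped.

SQL:
SELECT a.product, b.name AS customer
FROM orders a
INNER JOIN customers b ON a.customer_id = b.id

Result:
product  | customer
---------+---------
Camera   | Dave    
Laptop   | Xander  
Mouse    | Leo     
Speaker  | George  
Notebook | Dave    
Charger  | George  
Pen      | Leo     
Phone    | Dave    


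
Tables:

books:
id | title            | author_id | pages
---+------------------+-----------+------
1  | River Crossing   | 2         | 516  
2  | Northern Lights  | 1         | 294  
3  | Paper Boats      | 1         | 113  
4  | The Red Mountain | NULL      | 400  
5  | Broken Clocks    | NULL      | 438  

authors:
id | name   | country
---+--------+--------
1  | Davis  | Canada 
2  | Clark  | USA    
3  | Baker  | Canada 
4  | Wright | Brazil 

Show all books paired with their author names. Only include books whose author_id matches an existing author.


INNER JOIN keeps only books rows whose author_id matches an id in authors. Walk through each book:
  - book 1 (River Crossing): author_id=2 -> matches Clark
  - book 2 (Northern Lights): author_id=1 -> matches Davis
  - book 3 (Paper Boats): author_id=1 -> matches Davis
  - book 4 (The Red Mountain): author_id=NULL, no match -> dropped
  - book 5 (Broken Clocks): author_id=NULL, no match -> dropped
So 2 of 5 rows are dropped.

SQL:
SELECT a.title, b.name AS author
FROM books a
INNER JOIN authors b ON a.author_id = b.id

Result:
title           | author
----------------+-------
River Crossing  | Clark 
Northern Lights | Davis 
Paper Boats     | Davis 


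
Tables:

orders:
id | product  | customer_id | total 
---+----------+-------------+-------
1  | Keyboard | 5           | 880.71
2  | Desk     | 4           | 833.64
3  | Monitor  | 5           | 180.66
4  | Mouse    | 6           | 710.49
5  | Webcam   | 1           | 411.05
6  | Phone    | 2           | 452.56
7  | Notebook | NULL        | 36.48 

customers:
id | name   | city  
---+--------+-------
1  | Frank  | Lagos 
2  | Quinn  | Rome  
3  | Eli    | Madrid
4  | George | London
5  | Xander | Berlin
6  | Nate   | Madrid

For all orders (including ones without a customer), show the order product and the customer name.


LEFT JOIN keeps every row from orders (the left table); where customer_id has no match in customers, the customer columns become NULL. Walk through each order:
  - order 1 (Keyboard): customer_id=5 -> matches Xander
  - order 2 (Desk): customer_id=4 -> matches George
  - order 3 (Monitor): customer_id=5 -> matches Xander
  - order 4 (Mouse): customer_id=6 -> matches Nate
  - order 5 (Webcam): customer_id=1 -> matches Frank
  - order 6 (Phone): customer_id=2 -> matches Quinn
  - order 7 (Notebook): customer_id=NULL, no match -> kept with NULL
All 7 rows appear; 1 has NULL customer.

SQL:
SELECT a.product, b.name AS customer
FROM orders a
LEFT JOIN customers b ON a.customer_id = b.id

Result:
product  | customer
---------+---------
Keyboard | Xander  
Desk     | George  
Monitor  | Xander  
Mouse    | Nate    
Webcam   | Frank   
Phone    | Quinn   
Notebook | NULL    


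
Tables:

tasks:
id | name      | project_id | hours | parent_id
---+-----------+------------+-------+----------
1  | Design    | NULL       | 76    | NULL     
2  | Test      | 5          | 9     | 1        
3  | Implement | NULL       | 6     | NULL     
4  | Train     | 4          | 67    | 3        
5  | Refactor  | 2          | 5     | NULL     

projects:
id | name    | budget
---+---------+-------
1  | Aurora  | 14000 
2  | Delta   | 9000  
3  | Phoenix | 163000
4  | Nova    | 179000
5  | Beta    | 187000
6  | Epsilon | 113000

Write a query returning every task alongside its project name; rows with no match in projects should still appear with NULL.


LEFT JOIN keeps every row from tasks (the left table); where project_id has no match in projects, the project columns become NULL. Walk through each task:
  - task 1 (Design): project_id=NULL, no match -> kept with NULL
  - task 2 (Test): project_id=5 -> matches Beta
  - task 3 (Implement): project_id=NULL, no match -> kept with NULL
  - task 4 (Train): project_id=4 -> matches Nova
  - task 5 (Refactor): project_id=2 -> matches Delta
All 5 rows appear; 2 have NULL project.

SQL:
SELECT a.name, b.name AS project
FROM tasks a
LEFT JOIN projects b ON a.project_id = b.id

Result:
name      | project
----------+--------
Design    | NULL   
Test      | Beta   
Implement | NULL   
Train     | Nova   
Refactor  | Delta  


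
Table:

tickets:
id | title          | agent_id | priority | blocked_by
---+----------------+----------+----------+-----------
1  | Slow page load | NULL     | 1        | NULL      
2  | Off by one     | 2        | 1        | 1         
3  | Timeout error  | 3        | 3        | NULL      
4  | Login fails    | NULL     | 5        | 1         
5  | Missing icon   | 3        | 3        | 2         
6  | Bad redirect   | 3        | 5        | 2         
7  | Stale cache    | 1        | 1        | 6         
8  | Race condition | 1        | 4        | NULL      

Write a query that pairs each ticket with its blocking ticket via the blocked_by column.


This is a self-join: tickets is joined to a second copy of itself, matching each row's blocked_by to another row's id. Use LEFT JOIN so rows with blocked_by=NULL are kept.
  - ticket 1 (Slow page load): blocked_by=NULL -> NULL
  - ticket 2 (Off by one): blocked_by=1 -> Slow page load
  - ticket 3 (Timeout error): blocked_by=NULL -> NULL
  - ticket 4 (Login fails): blocked_by=1 -> Slow page load
  - ticket 5 (Missing icon): blocked_by=2 -> Off by one
  - ticket 6 (Bad redirect): blocked_by=2 -> Off by one
  - ticket 7 (Stale cache): blocked_by=6 -> Bad redirect
  - ticket 8 (Race condition): blocked_by=NULL -> NULL

SQL:
SELECT a.title AS item, b.title AS blocked_by
FROM tickets a
LEFT JOIN tickets b ON a.blocked_by = b.id

Result:
item           | blocked_by    
---------------+---------------
Slow page load | NULL          
Off by one     | Slow page load
Timeout error  | NULL          
Login fails    | Slow page load
Missing icon   | Off by one    
Bad redirect   | Off by one    
Stale cache    | Bad redirect  
Race condition | NULL          


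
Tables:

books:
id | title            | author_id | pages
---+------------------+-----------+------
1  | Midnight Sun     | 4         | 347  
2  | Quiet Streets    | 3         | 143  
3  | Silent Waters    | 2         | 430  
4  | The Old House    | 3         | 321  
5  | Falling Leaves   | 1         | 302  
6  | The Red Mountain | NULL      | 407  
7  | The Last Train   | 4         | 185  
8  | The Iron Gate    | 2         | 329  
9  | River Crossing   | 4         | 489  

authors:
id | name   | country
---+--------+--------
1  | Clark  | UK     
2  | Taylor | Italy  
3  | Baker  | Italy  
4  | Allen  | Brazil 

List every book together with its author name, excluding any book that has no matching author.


INNER JOIN keeps only books rows whose author_id matches an id in authors. Walk through each book:
  - book 1 (Midnight Sun): author_id=4 -> matches Allen
  - book 2 (Quiet Streets): author_id=3 -> matches Baker
  - book 3 (Silent Waters): author_id=2 -> matches Taylor
  - book 4 (The Old House): author_id=3 -> matches Baker
  - book 5 (Falling Leaves): author_id=1 -> matches Clark
  - book 6 (The Red Mountain): author_id=NULL, no match -> dropped
  - book 7 (The Last Train): author_id=4 -> matches Allen
  - book 8 (The Iron Gate): author_id=2 -> matches Taylor
  - book 9 (River Crossing): author_id=4 -> matches Allen
So 1 of 9 rows is dropped.

SQL:
SELECT a.title, b.name AS author
FROM books a
INNER JOIN authors b ON a.author_id = b.id

Result:
title          | author
---------------+-------
Midnight Sun   | Allen 
Quiet Streets  | Baker 
Silent Waters  | Taylor
The Old House  | Baker 
Falling Leaves | Clark 
The Last Train | Allen 
The Iron Gate  | Taylor
River Crossing | Allen 
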